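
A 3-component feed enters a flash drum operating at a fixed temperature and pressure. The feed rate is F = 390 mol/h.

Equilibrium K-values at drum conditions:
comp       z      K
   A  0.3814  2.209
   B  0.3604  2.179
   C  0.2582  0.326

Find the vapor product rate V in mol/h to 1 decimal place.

V = 344.9 mol/h

Material balance + equilibrium reduce to Σ zᵢ(Kᵢ−1)/(1+V/F(Kᵢ−1)) = 0.
Feasibility: ΣzᵢKᵢ = 1.7120, Σzᵢ/Kᵢ = 1.1301 — both > 1, two phases present.
Newton iteration, V/F⁰ = 0.5:
  V/F = 0.5000: g = 0.29223, g' = -0.6817 → V/F = 0.9287
  V/F = 0.9287: g = -0.04519, g' = -1.0761 → V/F = 0.8867
  V/F = 0.8867: g = -0.00223, g' = -0.9741 → V/F = 0.8844
Converged at V/F = 0.8844.
Then V = V/F·F = 0.8844·390 = 344.9 mol/h and L = F − V = 45.1 mol/h.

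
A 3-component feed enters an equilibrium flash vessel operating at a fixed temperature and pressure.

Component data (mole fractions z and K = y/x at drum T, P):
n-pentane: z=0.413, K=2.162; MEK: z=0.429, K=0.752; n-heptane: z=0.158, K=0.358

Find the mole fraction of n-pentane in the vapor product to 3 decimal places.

Material balance + equilibrium reduce to Σ zᵢ(Kᵢ−1)/(1+ψ(Kᵢ−1)) = 0.
Feasibility: ΣzᵢKᵢ = 1.272, Σzᵢ/Kᵢ = 1.203 — both > 1, two phases present.
Newton–Raphson from ψ = 0.31:
  ψ = 0.310: g = 0.1109, g' = -0.434 → ψ = 0.566
  ψ = 0.566: g = 0.0065, g' = -0.399 → ψ = 0.582
Converged at ψ = 0.582.
Compositions from xᵢ = zᵢ/(1+ψ(Kᵢ−1)), yᵢ = Kᵢxᵢ:
  n-pentane: x = 0.246, y = 0.533
  MEK: x = 0.501, y = 0.377
  n-heptane: x = 0.252, y = 0.090

y_n-pentane = 0.533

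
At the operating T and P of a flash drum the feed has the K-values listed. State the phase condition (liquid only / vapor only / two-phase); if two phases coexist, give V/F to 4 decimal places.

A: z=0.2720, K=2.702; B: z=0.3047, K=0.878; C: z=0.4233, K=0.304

ΣzᵢKᵢ = 1.1312; Σzᵢ/Kᵢ = 1.8401.
Both exceed 1, so a two-phase solution exists.
Material balance + equilibrium reduce to Σ zᵢ(Kᵢ−1)/(1+ψ(Kᵢ−1)) = 0.
Newton–Raphson from ψ = 0.68:
  ψ = 0.6800: g = -0.38529, g' = -0.9138 → ψ = 0.2584
  ψ = 0.2584: g = -0.07604, g' = -0.6898 → ψ = 0.1481
  ψ = 0.1481: g = 0.00340, g' = -0.7622 → ψ = 0.1526
Converged at ψ = 0.1526.

two-phase, V/F = 0.1526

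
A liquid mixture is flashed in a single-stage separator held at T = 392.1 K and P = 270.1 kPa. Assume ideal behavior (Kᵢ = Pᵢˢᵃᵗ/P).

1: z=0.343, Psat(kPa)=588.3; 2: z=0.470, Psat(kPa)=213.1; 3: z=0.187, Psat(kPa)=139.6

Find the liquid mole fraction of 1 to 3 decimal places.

x_1 = 0.203

Raoult's law: Kᵢ = Pᵢˢᵃᵗ/P = Pᵢˢᵃᵗ/270.1.
  K_1 = 588.3/270.1 = 2.17808, K_2 = 213.1/270.1 = 0.78897, K_3 = 139.6/270.1 = 0.51685
Iterate (Newton) starting at ψ = 0.69:
  ψ = 0.690: g = -0.0287, g' = -0.272 → ψ = 0.584
  ψ = 0.584: g = 0.0003, g' = -0.279 → ψ = 0.585
Converged at ψ = 0.585.
Compositions from xᵢ = zᵢ/(1+ψ(Kᵢ−1)), yᵢ = Kᵢxᵢ:
  1: x = 0.203, y = 0.442
  2: x = 0.536, y = 0.423
  3: x = 0.261, y = 0.135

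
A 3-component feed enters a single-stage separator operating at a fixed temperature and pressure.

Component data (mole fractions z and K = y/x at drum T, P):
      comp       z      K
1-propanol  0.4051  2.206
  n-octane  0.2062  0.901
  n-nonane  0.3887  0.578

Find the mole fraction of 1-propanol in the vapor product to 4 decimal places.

Material balance + equilibrium reduce to Σ zᵢ(Kᵢ−1)/(1+ψ(Kᵢ−1)) = 0.
Feasibility: ΣzᵢKᵢ = 1.3041, Σzᵢ/Kᵢ = 1.0850 — both > 1, two phases present.
Iterate (Newton) starting at ψ = 0.46:
  ψ = 0.4600: g = 0.08930, g' = -0.3525 → ψ = 0.7133
  ψ = 0.7133: g = 0.00599, g' = -0.3143 → ψ = 0.7324
Converged at ψ = 0.7324.
Compositions from xᵢ = zᵢ/(1+ψ(Kᵢ−1)), yᵢ = Kᵢxᵢ:
  1-propanol: x = 0.2151, y = 0.4745
  n-octane: x = 0.2223, y = 0.2003
  n-nonane: x = 0.5626, y = 0.3252

y_1-propanol = 0.4745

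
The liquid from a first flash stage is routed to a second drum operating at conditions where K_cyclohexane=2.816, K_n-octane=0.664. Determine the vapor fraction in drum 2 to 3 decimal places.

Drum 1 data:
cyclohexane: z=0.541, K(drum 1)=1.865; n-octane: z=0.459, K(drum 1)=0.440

Drum 1:
Rachford–Rice: g(ψ₁) = Σ zᵢ(Kᵢ−1)/(1+ψ₁(Kᵢ−1)) = 0.
Check two-phase: ΣzᵢKᵢ = 1.211 > 1 and Σzᵢ/Kᵢ = 1.333 > 1, so g(0) = 0.211 > 0 and g(1) = -0.333 < 0.
Binary case is linear: z₁(K₁−1)(1+ψ₁(K₂−1)) + z₂(K₂−1)(1+ψ₁(K₁−1)) = 0
⇒ ψ₁ = [z₁(K₁−1)+z₂(K₂−1)] / [−(K₁−1)(K₂−1)] = 0.2109/0.4844 = 0.435
Drum-1 compositions:
  cyclohexane: x = 0.393, y = 0.733
  n-octane: x = 0.607, y = 0.267
Drum-2 feed = drum-1 liquid: z₂ = (0.3930, 0.6070).
Drum 2:
Material balance + equilibrium reduce to Σ zᵢ(Kᵢ−1)/(1+ψ₂(Kᵢ−1)) = 0.
Feasibility: ΣzᵢKᵢ = 1.510, Σzᵢ/Kᵢ = 1.054 — both > 1, two phases present.
Binary case is linear: z₁(K₁−1)(1+ψ₂(K₂−1)) + z₂(K₂−1)(1+ψ₂(K₁−1)) = 0
⇒ ψ₂ = [z₁(K₁−1)+z₂(K₂−1)] / [−(K₁−1)(K₂−1)] = 0.5097/0.6102 = 0.835
  cyclohexane: x = 0.156, y = 0.440
  n-octane: x = 0.844, y = 0.560

V/F (drum 2) = 0.835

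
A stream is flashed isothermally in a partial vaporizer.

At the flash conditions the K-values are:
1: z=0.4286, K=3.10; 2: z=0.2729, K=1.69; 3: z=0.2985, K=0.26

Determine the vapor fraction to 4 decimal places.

ψ = 0.7301

Iterate (Newton) starting at ψ = 0.44:
  ψ = 0.4400: g = 0.28472, g' = -0.9465 → ψ = 0.7408
  ψ = 0.7408: g = -0.01215, g' = -1.1471 → ψ = 0.7302
  ψ = 0.7302: g = -0.00011, g' = -1.1257 → ψ = 0.7301
Converged at ψ = 0.7301.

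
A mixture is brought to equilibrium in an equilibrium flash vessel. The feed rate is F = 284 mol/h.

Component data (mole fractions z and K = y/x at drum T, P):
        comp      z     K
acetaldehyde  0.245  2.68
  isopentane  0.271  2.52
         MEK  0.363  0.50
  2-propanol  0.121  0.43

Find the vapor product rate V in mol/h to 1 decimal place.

Material balance + equilibrium reduce to Σ zᵢ(Kᵢ−1)/(1+V/F(Kᵢ−1)) = 0.
g(0) = ΣzᵢKᵢ − 1 = 0.573 and g(1) = 1 − Σzᵢ/Kᵢ = -0.206, so a root lies in (0, 1).
Newton iteration, V/F⁰ = 0.5:
  V/F = 0.500: g = 0.1193, g' = -0.645 → V/F = 0.685
  V/F = 0.685: g = 0.0040, g' = -0.615 → V/F = 0.691
Converged at V/F = 0.691.
Then V = V/F·F = 0.6915·284 = 196.4 mol/h and L = F − V = 87.6 mol/h.

V = 196.4 mol/h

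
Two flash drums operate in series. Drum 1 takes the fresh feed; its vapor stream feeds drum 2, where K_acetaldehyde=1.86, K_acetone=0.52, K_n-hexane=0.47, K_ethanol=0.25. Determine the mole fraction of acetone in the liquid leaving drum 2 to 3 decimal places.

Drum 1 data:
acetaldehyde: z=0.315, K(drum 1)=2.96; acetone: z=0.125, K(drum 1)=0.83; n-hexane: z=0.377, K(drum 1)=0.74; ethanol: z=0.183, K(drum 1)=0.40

x_acetone (drum 2) = 0.124

Drum 1:
Material balance + equilibrium reduce to Σ zᵢ(Kᵢ−1)/(1+ψ₁(Kᵢ−1)) = 0.
Feasibility: ΣzᵢKᵢ = 1.388, Σzᵢ/Kᵢ = 1.224 — both > 1, two phases present.
Newton–Raphson from ψ₁ = 0.5:
  ψ₁ = 0.500: g = 0.0191, g' = -0.481 → ψ₁ = 0.540
Converged at ψ₁ = 0.540.
Drum-1 compositions:
  acetaldehyde: x = 0.153, y = 0.453
  acetone: x = 0.138, y = 0.114
  n-hexane: x = 0.439, y = 0.325
  ethanol: x = 0.271, y = 0.108
Drum-2 feed = drum-1 vapor: z₂ = (0.4529, 0.1142, 0.3246, 0.1083).
Drum 2:
Let ψ₂ = V/F and solve Σ zᵢ(Kᵢ−1)/(1+ψ₂(Kᵢ−1)) = 0.
Feasibility: ΣzᵢKᵢ = 1.081, Σzᵢ/Kᵢ = 1.587 — both > 1, two phases present.
Newton iteration, ψ₂⁰ = 0.6:
  ψ₂ = 0.600: g = -0.2200, g' = -0.595 → ψ₂ = 0.230
  ψ₂ = 0.230: g = -0.0307, g' = -0.474 → ψ₂ = 0.166
Converged at ψ₂ = 0.166.
  acetaldehyde: x = 0.396, y = 0.737
  acetone: x = 0.124, y = 0.065
  n-hexane: x = 0.356, y = 0.167
  ethanol: x = 0.124, y = 0.031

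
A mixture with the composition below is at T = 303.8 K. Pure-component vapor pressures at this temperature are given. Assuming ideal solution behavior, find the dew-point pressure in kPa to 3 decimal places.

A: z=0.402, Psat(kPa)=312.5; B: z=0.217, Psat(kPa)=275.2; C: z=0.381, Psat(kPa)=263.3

At the dew point ψ → 1, so Σzᵢ/Kᵢ = 1 with Kᵢ = Pᵢˢᵃᵗ/P ⇒ 1/P = Σzᵢ/Pᵢˢᵃᵗ.
1/P = 0.402/312.5 + 0.217/275.2 + 0.381/263.3 = 0.003522 ⇒ P = 283.935 kPa

Pdew = 283.935 kPa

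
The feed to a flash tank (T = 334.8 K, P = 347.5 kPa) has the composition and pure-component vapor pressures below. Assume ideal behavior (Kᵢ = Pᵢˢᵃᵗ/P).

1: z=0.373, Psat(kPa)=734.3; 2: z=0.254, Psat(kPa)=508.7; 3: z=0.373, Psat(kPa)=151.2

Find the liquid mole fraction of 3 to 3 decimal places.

Raoult's law: Kᵢ = Pᵢˢᵃᵗ/P = Pᵢˢᵃᵗ/347.5.
  K_1 = 734.3/347.5 = 2.11309, K_2 = 508.7/347.5 = 1.46388, K_3 = 151.2/347.5 = 0.43511
Rachford–Rice: g(ψ) = Σ zᵢ(Kᵢ−1)/(1+ψ(Kᵢ−1)) = 0.
Feasibility: ΣzᵢKᵢ = 1.322, Σzᵢ/Kᵢ = 1.207 — both > 1, two phases present.
Newton iteration, ψ⁰ = 0.34:
  ψ = 0.340: g = 0.1422, g' = -0.466 → ψ = 0.645
  ψ = 0.645: g = 0.0009, g' = -0.484 → ψ = 0.647
Converged at ψ = 0.647.
Compositions from xᵢ = zᵢ/(1+ψ(Kᵢ−1)), yᵢ = Kᵢxᵢ:
  1: x = 0.217, y = 0.458
  2: x = 0.195, y = 0.286
  3: x = 0.588, y = 0.256

x_3 = 0.588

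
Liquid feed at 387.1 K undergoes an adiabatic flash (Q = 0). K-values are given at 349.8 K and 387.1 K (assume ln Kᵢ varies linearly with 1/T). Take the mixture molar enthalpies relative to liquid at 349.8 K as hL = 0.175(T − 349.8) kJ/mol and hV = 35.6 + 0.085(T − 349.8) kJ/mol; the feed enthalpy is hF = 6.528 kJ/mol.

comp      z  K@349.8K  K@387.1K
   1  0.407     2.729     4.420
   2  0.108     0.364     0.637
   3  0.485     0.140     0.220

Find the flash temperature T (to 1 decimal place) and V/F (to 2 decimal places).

Adiabatic flash: solve Rachford–Rice at each trial T, then check hF = ψ·hV(T) + (1−ψ)·hL(T).
  T = 349.8 K: K = (2.729, 0.364, 0.140), RR gives ψ = 0.153, H_out = 5.450 kJ/mol
  T = 387.1 K: K = (4.420, 0.637, 0.220), RR gives ψ = 0.395, H_out = 19.254 kJ/mol
  T = 368.5 K: K = (3.518, 0.489, 0.178), RR gives ψ = 0.293, H_out = 13.195 kJ/mol
  T = 359.1 K: K = (3.107, 0.423, 0.158), RR gives ψ = 0.230, H_out = 9.606 kJ/mol
  T = 354.5 K: K = (2.916, 0.393, 0.149), RR gives ψ = 0.194, H_out = 7.644 kJ/mol
  T = 352.1 K: K = (2.820, 0.378, 0.144), RR gives ψ = 0.174, H_out = 6.550 kJ/mol
Linear interpolation between T = 349.8 (H_out = 5.450) and T = 352.1 (H_out = 6.550) on hF = 6.528 gives T ≈ 352.1 K, at which ψ = 0.17.

T = 352.1 K, V/F = 0.17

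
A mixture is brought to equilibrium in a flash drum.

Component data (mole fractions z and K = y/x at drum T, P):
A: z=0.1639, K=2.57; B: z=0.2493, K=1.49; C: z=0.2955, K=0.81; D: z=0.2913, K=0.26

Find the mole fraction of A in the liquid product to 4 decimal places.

Newton iteration, β⁰ = 0.5:
  β = 0.5000: g = -0.16192, g' = -0.5803 → β = 0.2210
  β = 0.2210: g = -0.01505, g' = -0.5110 → β = 0.1915
  β = 0.1915: g = 0.00008, g' = -0.5169 → β = 0.1917
Converged at β = 0.1917.
Compositions from xᵢ = zᵢ/(1+β(Kᵢ−1)), yᵢ = Kᵢxᵢ:
  A: x = 0.1260, y = 0.3238
  B: x = 0.2279, y = 0.3396
  C: x = 0.3067, y = 0.2484
  D: x = 0.3395, y = 0.0883

x_A = 0.1260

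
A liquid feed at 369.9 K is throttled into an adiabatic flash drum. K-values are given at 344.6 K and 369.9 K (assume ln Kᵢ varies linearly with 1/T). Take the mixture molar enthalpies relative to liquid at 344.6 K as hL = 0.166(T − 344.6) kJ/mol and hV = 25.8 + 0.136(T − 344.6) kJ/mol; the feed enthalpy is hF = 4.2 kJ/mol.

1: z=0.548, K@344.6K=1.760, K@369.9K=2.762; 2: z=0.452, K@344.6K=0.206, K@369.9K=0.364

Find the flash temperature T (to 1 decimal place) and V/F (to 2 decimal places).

T = 346.5 K, V/F = 0.15

Adiabatic flash: solve Rachford–Rice at each trial T, then check hF = ψ·hV(T) + (1−ψ)·hL(T).
  T = 344.6 K: K = (1.760, 0.206), RR gives ψ = 0.095, H_out = 2.462 kJ/mol
  T = 369.9 K: K = (2.762, 0.364), RR gives ψ = 0.605, H_out = 19.352 kJ/mol
  T = 357.2 K: K = (2.220, 0.276), RR gives ψ = 0.387, H_out = 11.927 kJ/mol
  T = 350.9 K: K = (1.981, 0.239), RR gives ψ = 0.260, H_out = 7.693 kJ/mol
  T = 347.8 K: K = (1.870, 0.222), RR gives ψ = 0.185, H_out = 5.291 kJ/mol
  T = 346.2 K: K = (1.814, 0.214), RR gives ψ = 0.142, H_out = 3.929 kJ/mol
Linear interpolation between T = 346.2 (H_out = 3.929) and T = 347.8 (H_out = 5.291) on hF = 4.2 gives T ≈ 346.5 K, at which ψ = 0.15.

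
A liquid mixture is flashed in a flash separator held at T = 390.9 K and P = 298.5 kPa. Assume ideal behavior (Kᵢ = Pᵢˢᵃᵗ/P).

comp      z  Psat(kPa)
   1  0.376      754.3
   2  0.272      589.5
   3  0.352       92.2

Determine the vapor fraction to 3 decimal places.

Raoult's law: Kᵢ = Pᵢˢᵃᵗ/P = Pᵢˢᵃᵗ/298.5.
  K_1 = 754.3/298.5 = 2.52697, K_2 = 589.5/298.5 = 1.97487, K_3 = 92.2/298.5 = 0.30888
Newton iteration, ψ⁰ = 0.5:
  ψ = 0.500: g = 0.1321, g' = -0.791 → ψ = 0.667
  ψ = 0.667: g = -0.0062, g' = -0.889 → ψ = 0.660
Converged at ψ = 0.660.

ψ = 0.660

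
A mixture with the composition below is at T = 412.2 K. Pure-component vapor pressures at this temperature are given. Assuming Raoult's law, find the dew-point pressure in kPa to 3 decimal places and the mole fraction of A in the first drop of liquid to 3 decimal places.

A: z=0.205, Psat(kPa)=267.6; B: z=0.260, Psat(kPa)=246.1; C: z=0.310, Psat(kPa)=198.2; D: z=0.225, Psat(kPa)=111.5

Pdew = 185.029 kPa, x_A = 0.142

At the dew point ψ → 1, so Σzᵢ/Kᵢ = 1 with Kᵢ = Pᵢˢᵃᵗ/P ⇒ 1/P = Σzᵢ/Pᵢˢᵃᵗ.
1/P = 0.205/267.6 + 0.260/246.1 + 0.310/198.2 + 0.225/111.5 = 0.005405 ⇒ P = 185.029 kPa
xᵢ = zᵢP/Pᵢˢᵃᵗ ⇒ x_A = 0.205·185.029/267.6 = 0.142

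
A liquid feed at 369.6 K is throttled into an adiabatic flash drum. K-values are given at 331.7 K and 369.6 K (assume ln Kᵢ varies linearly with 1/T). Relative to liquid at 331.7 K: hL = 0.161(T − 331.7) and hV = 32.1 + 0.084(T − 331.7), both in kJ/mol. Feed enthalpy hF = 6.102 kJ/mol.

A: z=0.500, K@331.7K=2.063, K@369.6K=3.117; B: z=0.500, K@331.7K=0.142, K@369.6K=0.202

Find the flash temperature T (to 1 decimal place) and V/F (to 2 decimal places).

Adiabatic flash: solve Rachford–Rice at each trial T, then check hF = ψ·hV(T) + (1−ψ)·hL(T).
  T = 331.7 K: K = (2.063, 0.142), RR gives ψ = 0.112, H_out = 3.608 kJ/mol
  T = 369.6 K: K = (3.117, 0.202), RR gives ψ = 0.390, H_out = 17.494 kJ/mol
  T = 350.6 K: K = (2.563, 0.171), RR gives ψ = 0.283, H_out = 11.720 kJ/mol
  T = 341.1 K: K = (2.305, 0.156), RR gives ψ = 0.209, H_out = 8.082 kJ/mol
  T = 336.4 K: K = (2.182, 0.149), RR gives ψ = 0.165, H_out = 5.982 kJ/mol
  T = 338.8 K: K = (2.245, 0.153), RR gives ψ = 0.188, H_out = 7.084 kJ/mol
Linear interpolation between T = 336.4 (H_out = 5.982) and T = 338.8 (H_out = 7.084) on hF = 6.102 gives T ≈ 336.7 K, at which ψ = 0.17.

T = 336.7 K, V/F = 0.17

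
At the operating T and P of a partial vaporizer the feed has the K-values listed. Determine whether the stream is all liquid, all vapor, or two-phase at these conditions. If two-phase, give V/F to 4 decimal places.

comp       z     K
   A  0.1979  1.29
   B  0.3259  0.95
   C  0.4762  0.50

all liquid

ΣzᵢKᵢ = 0.8030; Σzᵢ/Kᵢ = 1.4489.
Since ΣzᵢKᵢ < 1 the mixture is below its bubble point — single liquid phase.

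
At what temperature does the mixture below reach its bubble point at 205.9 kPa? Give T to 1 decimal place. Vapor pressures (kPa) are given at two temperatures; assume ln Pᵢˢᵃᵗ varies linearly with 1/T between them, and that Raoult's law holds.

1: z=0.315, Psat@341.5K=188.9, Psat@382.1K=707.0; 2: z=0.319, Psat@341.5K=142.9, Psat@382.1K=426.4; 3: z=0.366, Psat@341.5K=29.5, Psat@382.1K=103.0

Bubble-point temperature: ΣzᵢPᵢˢᵃᵗ(T) = P. Interpolate ln Pᵢˢᵃᵗ = aᵢ + bᵢ/T.
  T = 341.5 K: ΣzᵢPᵢˢᵃᵗ = 115.89 kPa
  T = 382.1 K: ΣzᵢPᵢˢᵃᵗ = 396.42 kPa
  T = 361.8 K: ΣzᵢPᵢˢᵃᵗ = 221.55 kPa
  T = 351.6 K: ΣzᵢPᵢˢᵃᵗ = 161.42 kPa
  T = 356.7 K: ΣzᵢPᵢˢᵃᵗ = 189.52 kPa
  T = 359.2 K: ΣzᵢPᵢˢᵃᵗ = 204.70 kPa
Interpolating between 359.2 K and 361.8 K gives T ≈ 359.4 K.

T = 359.4 K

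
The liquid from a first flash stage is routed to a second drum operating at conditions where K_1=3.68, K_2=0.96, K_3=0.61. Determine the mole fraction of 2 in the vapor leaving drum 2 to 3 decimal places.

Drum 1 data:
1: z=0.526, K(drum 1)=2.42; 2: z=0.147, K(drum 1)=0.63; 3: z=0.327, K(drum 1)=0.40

Drum 1:
Material balance + equilibrium reduce to Σ zᵢ(Kᵢ−1)/(1+ψ₁(Kᵢ−1)) = 0.
g(0) = ΣzᵢKᵢ − 1 = 0.496 and g(1) = 1 − Σzᵢ/Kᵢ = -0.268, so a root lies in (0, 1).
Newton–Raphson from ψ₁ = 0.5:
  ψ₁ = 0.500: g = 0.0898, g' = -0.633 → ψ₁ = 0.642
Converged at ψ₁ = 0.642.
Drum-1 compositions:
  1: x = 0.275, y = 0.666
  2: x = 0.193, y = 0.121
  3: x = 0.532, y = 0.213
Drum-2 feed = drum-1 liquid: z₂ = (0.2751, 0.1928, 0.5321).
Drum 2:
Rachford–Rice: g(ψ₂) = Σ zᵢ(Kᵢ−1)/(1+ψ₂(Kᵢ−1)) = 0.
Check two-phase: ΣzᵢKᵢ = 1.522 > 1 and Σzᵢ/Kᵢ = 1.148 > 1, so g(0) = 0.522 > 0 and g(1) = -0.148 < 0.
Newton iteration, ψ₂⁰ = 0.32:
  ψ₂ = 0.320: g = 0.1519, g' = -0.679 → ψ₂ = 0.544
  ψ₂ = 0.544: g = 0.0287, g' = -0.458 → ψ₂ = 0.607
  ψ₂ = 0.607: g = 0.0010, g' = -0.426 → ψ₂ = 0.609
Converged at ψ₂ = 0.609.
  1: x = 0.105, y = 0.385
  2: x = 0.198, y = 0.190
  3: x = 0.698, y = 0.426

y_2 (drum 2) = 0.190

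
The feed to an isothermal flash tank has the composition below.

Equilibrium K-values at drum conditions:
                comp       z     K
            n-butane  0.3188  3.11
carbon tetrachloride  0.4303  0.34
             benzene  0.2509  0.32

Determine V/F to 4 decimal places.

Rachford–Rice: g(V/F) = Σ zᵢ(Kᵢ−1)/(1+V/F(Kᵢ−1)) = 0.
g(0) = ΣzᵢKᵢ − 1 = 0.2181 and g(1) = 1 − Σzᵢ/Kᵢ = -1.1522, so a root lies in (0, 1).
Newton iteration, V/F⁰ = 0.31:
  V/F = 0.3100: g = -0.16657, g' = -1.0013 → V/F = 0.1436
  V/F = 0.1436: g = 0.01338, g' = -1.2071 → V/F = 0.1547
  V/F = 0.1547: g = 0.00013, g' = -1.1840 → V/F = 0.1548
Converged at V/F = 0.1548.

V/F = 0.1548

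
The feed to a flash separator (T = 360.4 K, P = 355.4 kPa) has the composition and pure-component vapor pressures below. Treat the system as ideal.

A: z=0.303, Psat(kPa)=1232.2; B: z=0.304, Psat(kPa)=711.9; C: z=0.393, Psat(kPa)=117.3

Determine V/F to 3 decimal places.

Raoult's law: Kᵢ = Pᵢˢᵃᵗ/P = Pᵢˢᵃᵗ/355.4.
  K_A = 1232.2/355.4 = 3.46708, K_B = 711.9/355.4 = 2.00310, K_C = 117.3/355.4 = 0.33005
Material balance + equilibrium reduce to Σ zᵢ(Kᵢ−1)/(1+V/F(Kᵢ−1)) = 0.
Feasibility: ΣzᵢKᵢ = 1.789, Σzᵢ/Kᵢ = 1.430 — both > 1, two phases present.
Iterate (Newton) starting at V/F = 0.5:
  V/F = 0.500: g = 0.1419, g' = -0.904 → V/F = 0.657
  V/F = 0.657: g = -0.0012, g' = -0.942 → V/F = 0.656
Converged at V/F = 0.656.

V/F = 0.656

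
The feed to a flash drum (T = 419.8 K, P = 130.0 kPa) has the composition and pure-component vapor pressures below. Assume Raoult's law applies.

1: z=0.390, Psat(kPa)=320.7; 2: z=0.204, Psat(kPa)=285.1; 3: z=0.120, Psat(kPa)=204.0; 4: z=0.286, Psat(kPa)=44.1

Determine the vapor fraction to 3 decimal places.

ψ = 0.839

Raoult's law: Kᵢ = Pᵢˢᵃᵗ/P = Pᵢˢᵃᵗ/130.0.
  K_1 = 320.7/130.0 = 2.46692, K_2 = 285.1/130.0 = 2.19308, K_3 = 204.0/130.0 = 1.56923, K_4 = 44.1/130.0 = 0.33923
Newton–Raphson from ψ = 0.55:
  ψ = 0.550: g = 0.2187, g' = -0.694 → ψ = 0.865
  ψ = 0.865: g = -0.0237, g' = -0.932 → ψ = 0.840
  ψ = 0.840: g = -0.0006, g' = -0.889 → ψ = 0.839
Converged at ψ = 0.839.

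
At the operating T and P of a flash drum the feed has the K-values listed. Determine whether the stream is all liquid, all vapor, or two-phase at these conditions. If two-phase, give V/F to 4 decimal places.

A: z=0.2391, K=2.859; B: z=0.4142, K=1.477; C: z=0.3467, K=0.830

ΣzᵢKᵢ = 1.5831; Σzᵢ/Kᵢ = 0.7818.
Since Σzᵢ/Kᵢ < 1 the mixture is above its dew point — single vapor phase.

all vapor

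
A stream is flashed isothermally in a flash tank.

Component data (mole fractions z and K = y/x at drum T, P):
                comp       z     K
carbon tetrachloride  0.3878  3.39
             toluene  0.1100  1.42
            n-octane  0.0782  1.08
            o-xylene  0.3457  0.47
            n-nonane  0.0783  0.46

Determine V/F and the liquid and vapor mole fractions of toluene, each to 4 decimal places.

Newton–Raphson from V/F = 0.39:
  V/F = 0.3900: g = 0.24095, g' = -0.7991 → V/F = 0.6915
  V/F = 0.6915: g = 0.03442, g' = -0.6270 → V/F = 0.7464
  V/F = 0.7464: g = 0.00003, g' = -0.6274 → V/F = 0.7465
Converged at V/F = 0.7465.
Compositions from xᵢ = zᵢ/(1+V/F(Kᵢ−1)), yᵢ = Kᵢxᵢ:
  carbon tetrachloride: x = 0.1393, y = 0.4722
  toluene: x = 0.0837, y = 0.1189
  n-octane: x = 0.0738, y = 0.0797
  o-xylene: x = 0.5720, y = 0.2688
  n-nonane: x = 0.1312, y = 0.0603

V/F = 0.7465, x_toluene = 0.0837, y_toluene = 0.1189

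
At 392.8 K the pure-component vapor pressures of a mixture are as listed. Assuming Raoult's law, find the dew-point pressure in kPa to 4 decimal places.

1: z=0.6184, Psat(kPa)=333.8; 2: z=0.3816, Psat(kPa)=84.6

At the dew point ψ → 1, so Σzᵢ/Kᵢ = 1 with Kᵢ = Pᵢˢᵃᵗ/P ⇒ 1/P = Σzᵢ/Pᵢˢᵃᵗ.
1/P = 0.6184/333.8 + 0.3816/84.6 = 0.0063632 ⇒ P = 157.1525 kPa

Pdew = 157.1525 kPa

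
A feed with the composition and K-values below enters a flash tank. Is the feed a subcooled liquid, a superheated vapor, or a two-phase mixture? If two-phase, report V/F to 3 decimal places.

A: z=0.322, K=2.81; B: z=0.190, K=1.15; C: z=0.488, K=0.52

ΣzᵢKᵢ = 1.377; Σzᵢ/Kᵢ = 1.218.
Both exceed 1, so a two-phase solution exists.
Let ψ = V/F and solve Σ zᵢ(Kᵢ−1)/(1+ψ(Kᵢ−1)) = 0.
Iterate (Newton) starting at ψ = 0.5:
  ψ = 0.500: g = 0.0242, g' = -0.489 → ψ = 0.550
Converged at ψ = 0.550.

two-phase, V/F = 0.550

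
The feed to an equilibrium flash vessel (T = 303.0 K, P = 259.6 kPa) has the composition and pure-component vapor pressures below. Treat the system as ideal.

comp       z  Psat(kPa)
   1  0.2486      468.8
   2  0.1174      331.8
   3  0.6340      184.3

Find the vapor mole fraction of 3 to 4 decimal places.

y_3 = 0.4845

Raoult's law: Kᵢ = Pᵢˢᵃᵗ/P = Pᵢˢᵃᵗ/259.6.
  K_1 = 468.8/259.6 = 1.805855, K_2 = 331.8/259.6 = 1.278120, K_3 = 184.3/259.6 = 0.709938
Rachford–Rice: g(ψ) = Σ zᵢ(Kᵢ−1)/(1+ψ(Kᵢ−1)) = 0.
g(0) = ΣzᵢKᵢ − 1 = 0.0491 and g(1) = 1 − Σzᵢ/Kᵢ = -0.1226, so a root lies in (0, 1).
Newton–Raphson from ψ = 0.61:
  ψ = 0.6100: g = -0.06121, g' = -0.1579 → ψ = 0.2225
  ψ = 0.2225: g = 0.00404, g' = -0.1851 → ψ = 0.2443
  ψ = 0.2443: g = 0.00003, g' = -0.1824 → ψ = 0.2445
Converged at ψ = 0.2445.
Compositions from xᵢ = zᵢ/(1+ψ(Kᵢ−1)), yᵢ = Kᵢxᵢ:
  1: x = 0.2077, y = 0.3750
  2: x = 0.1099, y = 0.1405
  3: x = 0.6824, y = 0.4845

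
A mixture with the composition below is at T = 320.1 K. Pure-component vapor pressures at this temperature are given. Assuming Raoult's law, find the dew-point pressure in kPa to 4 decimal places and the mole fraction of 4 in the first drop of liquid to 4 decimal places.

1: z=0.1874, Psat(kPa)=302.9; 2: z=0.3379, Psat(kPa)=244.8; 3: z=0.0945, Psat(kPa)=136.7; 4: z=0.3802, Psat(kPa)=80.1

Pdew = 134.4654 kPa, x_4 = 0.6382

At the dew point ψ → 1, so Σzᵢ/Kᵢ = 1 with Kᵢ = Pᵢˢᵃᵗ/P ⇒ 1/P = Σzᵢ/Pᵢˢᵃᵗ.
1/P = 0.1874/302.9 + 0.3379/244.8 + 0.0945/136.7 + 0.3802/80.1 = 0.0074369 ⇒ P = 134.4654 kPa
xᵢ = zᵢP/Pᵢˢᵃᵗ ⇒ x_4 = 0.3802·134.4654/80.1 = 0.6382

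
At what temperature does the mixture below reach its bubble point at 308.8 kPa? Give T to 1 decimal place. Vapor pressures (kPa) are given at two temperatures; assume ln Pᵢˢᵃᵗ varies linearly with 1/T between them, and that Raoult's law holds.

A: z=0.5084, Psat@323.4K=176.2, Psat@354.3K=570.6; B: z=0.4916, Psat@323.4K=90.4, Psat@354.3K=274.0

T = 345.2 K

Bubble-point temperature: ΣzᵢPᵢˢᵃᵗ(T) = P. Interpolate ln Pᵢˢᵃᵗ = aᵢ + bᵢ/T.
  T = 323.4 K: ΣzᵢPᵢˢᵃᵗ = 134.02 kPa
  T = 354.3 K: ΣzᵢPᵢˢᵃᵗ = 424.79 kPa
  T = 338.9 K: ΣzᵢPᵢˢᵃᵗ = 245.39 kPa
  T = 346.6 K: ΣzᵢPᵢˢᵃᵗ = 324.83 kPa
  T = 342.8 K: ΣzᵢPᵢˢᵃᵗ = 283.28 kPa
  T = 344.7 K: ΣzᵢPᵢˢᵃᵗ = 303.46 kPa
Interpolating between 344.7 K and 346.6 K gives T ≈ 345.2 K.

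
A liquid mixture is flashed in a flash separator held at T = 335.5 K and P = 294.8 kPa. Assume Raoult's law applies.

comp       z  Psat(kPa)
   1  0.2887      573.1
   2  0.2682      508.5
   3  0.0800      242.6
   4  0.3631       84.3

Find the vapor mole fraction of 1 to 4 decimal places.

y_1 = 0.4223

Raoult's law: Kᵢ = Pᵢˢᵃᵗ/P = Pᵢˢᵃᵗ/294.8.
  K_1 = 573.1/294.8 = 1.944030, K_2 = 508.5/294.8 = 1.724898, K_3 = 242.6/294.8 = 0.822931, K_4 = 84.3/294.8 = 0.285957
Newton iteration, ψ⁰ = 0.5:
  ψ = 0.5000: g = -0.09093, g' = -0.6455 → ψ = 0.3591
  ψ = 0.3591: g = -0.00602, g' = -0.5699 → ψ = 0.3486
  ψ = 0.3486: g = -0.00002, g' = -0.5665 → ψ = 0.3485
Converged at ψ = 0.3485.
Compositions from xᵢ = zᵢ/(1+ψ(Kᵢ−1)), yᵢ = Kᵢxᵢ:
  1: x = 0.2172, y = 0.4223
  2: x = 0.2141, y = 0.3693
  3: x = 0.0853, y = 0.0702
  4: x = 0.4834, y = 0.1382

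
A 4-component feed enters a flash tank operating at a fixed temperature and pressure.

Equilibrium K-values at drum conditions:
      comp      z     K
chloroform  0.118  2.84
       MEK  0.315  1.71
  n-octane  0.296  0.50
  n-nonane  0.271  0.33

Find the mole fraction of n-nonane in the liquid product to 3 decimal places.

Rachford–Rice: g(ψ) = Σ zᵢ(Kᵢ−1)/(1+ψ(Kᵢ−1)) = 0.
Feasibility: ΣzᵢKᵢ = 1.111, Σzᵢ/Kᵢ = 1.639 — both > 1, two phases present.
Iterate (Newton) starting at ψ = 0.66:
  ψ = 0.660: g = -0.2961, g' = -0.711 → ψ = 0.244
  ψ = 0.244: g = -0.0449, g' = -0.576 → ψ = 0.166
  ψ = 0.166: g = 0.0010, g' = -0.604 → ψ = 0.167
Converged at ψ = 0.167.
Compositions from xᵢ = zᵢ/(1+ψ(Kᵢ−1)), yᵢ = Kᵢxᵢ:
  chloroform: x = 0.090, y = 0.256
  MEK: x = 0.282, y = 0.482
  n-octane: x = 0.323, y = 0.161
  n-nonane: x = 0.305, y = 0.101

x_n-nonane = 0.305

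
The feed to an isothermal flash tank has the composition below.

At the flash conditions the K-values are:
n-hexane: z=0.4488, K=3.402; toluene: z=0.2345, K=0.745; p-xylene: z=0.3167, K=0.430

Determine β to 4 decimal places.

β = 0.7433

Rachford–Rice: g(β) = Σ zᵢ(Kᵢ−1)/(1+β(Kᵢ−1)) = 0.
Feasibility: ΣzᵢKᵢ = 1.8377, Σzᵢ/Kᵢ = 1.1832 — both > 1, two phases present.
Iterate (Newton) starting at β = 0.7:
  β = 0.7000: g = 0.02888, g' = -0.6676 → β = 0.7433
Converged at β = 0.7433.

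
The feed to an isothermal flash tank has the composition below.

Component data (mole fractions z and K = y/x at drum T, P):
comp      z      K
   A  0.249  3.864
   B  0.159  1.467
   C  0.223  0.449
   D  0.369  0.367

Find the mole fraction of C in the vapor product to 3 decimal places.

Newton–Raphson from ψ = 0.4:
  ψ = 0.400: g = -0.0754, g' = -0.845 → ψ = 0.311
  ψ = 0.311: g = 0.0032, g' = -0.926 → ψ = 0.314
Converged at ψ = 0.314.
Compositions from xᵢ = zᵢ/(1+ψ(Kᵢ−1)), yᵢ = Kᵢxᵢ:
  A: x = 0.131, y = 0.506
  B: x = 0.139, y = 0.203
  C: x = 0.270, y = 0.121
  D: x = 0.461, y = 0.169

y_C = 0.121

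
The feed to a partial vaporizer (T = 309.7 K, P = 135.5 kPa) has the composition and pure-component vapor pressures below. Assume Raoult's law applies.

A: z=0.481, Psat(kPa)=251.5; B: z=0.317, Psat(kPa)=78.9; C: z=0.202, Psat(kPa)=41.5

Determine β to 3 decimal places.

β = 0.298

Raoult's law: Kᵢ = Pᵢˢᵃᵗ/P = Pᵢˢᵃᵗ/135.5.
  K_A = 251.5/135.5 = 1.85609, K_B = 78.9/135.5 = 0.58229, K_C = 41.5/135.5 = 0.30627
Rachford–Rice: g(β) = Σ zᵢ(Kᵢ−1)/(1+β(Kᵢ−1)) = 0.
g(0) = ΣzᵢKᵢ − 1 = 0.139 and g(1) = 1 − Σzᵢ/Kᵢ = -0.463, so a root lies in (0, 1).
Newton–Raphson from β = 0.5:
  β = 0.500: g = -0.0936, g' = -0.489 → β = 0.309
  β = 0.309: g = -0.0046, g' = -0.451 → β = 0.298
Converged at β = 0.298.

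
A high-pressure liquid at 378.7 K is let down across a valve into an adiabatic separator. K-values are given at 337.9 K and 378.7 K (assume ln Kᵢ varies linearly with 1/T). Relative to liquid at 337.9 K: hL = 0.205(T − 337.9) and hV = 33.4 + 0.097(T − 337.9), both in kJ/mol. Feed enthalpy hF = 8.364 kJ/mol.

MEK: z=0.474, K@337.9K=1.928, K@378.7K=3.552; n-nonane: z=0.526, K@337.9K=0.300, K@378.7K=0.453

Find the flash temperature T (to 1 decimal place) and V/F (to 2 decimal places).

T = 343.3 K, V/F = 0.22

Adiabatic flash: solve Rachford–Rice at each trial T, then check hF = ψ·hV(T) + (1−ψ)·hL(T).
  T = 337.9 K: K = (1.928, 0.300), RR gives ψ = 0.110, H_out = 3.685 kJ/mol
  T = 378.7 K: K = (3.552, 0.453), RR gives ψ = 0.660, H_out = 27.512 kJ/mol
  T = 358.3 K: K = (2.663, 0.373), RR gives ψ = 0.440, H_out = 17.898 kJ/mol
  T = 348.1 K: K = (2.277, 0.336), RR gives ψ = 0.301, H_out = 11.825 kJ/mol
  T = 343.0 K: K = (2.098, 0.318), RR gives ψ = 0.215, H_out = 8.120 kJ/mol
  T = 345.6 K: K = (2.188, 0.327), RR gives ψ = 0.261, H_out = 10.082 kJ/mol
  T = 344.3 K: K = (2.142, 0.322), RR gives ψ = 0.239, H_out = 9.122 kJ/mol
Linear interpolation between T = 343.0 (H_out = 8.120) and T = 344.3 (H_out = 9.122) on hF = 8.364 gives T ≈ 343.3 K, at which ψ = 0.22.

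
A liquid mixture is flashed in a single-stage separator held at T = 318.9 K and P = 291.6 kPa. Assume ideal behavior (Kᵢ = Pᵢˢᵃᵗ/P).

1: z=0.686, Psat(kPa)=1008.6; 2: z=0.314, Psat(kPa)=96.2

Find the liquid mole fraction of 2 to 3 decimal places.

x_2 = 0.786

Raoult's law: Kᵢ = Pᵢˢᵃᵗ/P = Pᵢˢᵃᵗ/291.6.
  K_1 = 1008.6/291.6 = 3.45885, K_2 = 96.2/291.6 = 0.32990
Let ψ = V/F and solve Σ zᵢ(Kᵢ−1)/(1+ψ(Kᵢ−1)) = 0.
Feasibility: ΣzᵢKᵢ = 2.476, Σzᵢ/Kᵢ = 1.150 — both > 1, two phases present.
Binary case is linear: z₁(K₁−1)(1+ψ(K₂−1)) + z₂(K₂−1)(1+ψ(K₁−1)) = 0
⇒ ψ = [z₁(K₁−1)+z₂(K₂−1)] / [−(K₁−1)(K₂−1)] = 1.4764/1.6477 = 0.896
Compositions from xᵢ = zᵢ/(1+ψ(Kᵢ−1)), yᵢ = Kᵢxᵢ:
  1: x = 0.214, y = 0.741
  2: x = 0.786, y = 0.259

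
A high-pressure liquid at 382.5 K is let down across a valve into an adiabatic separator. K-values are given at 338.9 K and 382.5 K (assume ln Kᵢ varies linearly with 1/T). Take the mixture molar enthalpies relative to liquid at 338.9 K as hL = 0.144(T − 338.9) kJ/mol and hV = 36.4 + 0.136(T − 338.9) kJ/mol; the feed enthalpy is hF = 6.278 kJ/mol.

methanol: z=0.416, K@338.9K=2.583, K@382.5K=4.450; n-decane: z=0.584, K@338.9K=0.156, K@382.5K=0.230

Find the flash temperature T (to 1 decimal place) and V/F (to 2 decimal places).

Adiabatic flash: solve Rachford–Rice at each trial T, then check hF = ψ·hV(T) + (1−ψ)·hL(T).
  T = 338.9 K: K = (2.583, 0.156), RR gives ψ = 0.124, H_out = 4.513 kJ/mol
  T = 382.5 K: K = (4.450, 0.230), RR gives ψ = 0.371, H_out = 19.653 kJ/mol
  T = 360.7 K: K = (3.447, 0.192), RR gives ψ = 0.276, H_out = 13.135 kJ/mol
  T = 349.8 K: K = (2.997, 0.173), RR gives ψ = 0.211, H_out = 9.227 kJ/mol
  T = 344.4 K: K = (2.788, 0.165), RR gives ψ = 0.171, H_out = 7.021 kJ/mol
  T = 341.6 K: K = (2.682, 0.160), RR gives ψ = 0.148, H_out = 5.782 kJ/mol
  T = 343.0 K: K = (2.735, 0.162), RR gives ψ = 0.160, H_out = 6.410 kJ/mol
Linear interpolation between T = 341.6 (H_out = 5.782) and T = 343.0 (H_out = 6.410) on hF = 6.278 gives T ≈ 342.7 K, at which ψ = 0.16.

T = 342.7 K, V/F = 0.16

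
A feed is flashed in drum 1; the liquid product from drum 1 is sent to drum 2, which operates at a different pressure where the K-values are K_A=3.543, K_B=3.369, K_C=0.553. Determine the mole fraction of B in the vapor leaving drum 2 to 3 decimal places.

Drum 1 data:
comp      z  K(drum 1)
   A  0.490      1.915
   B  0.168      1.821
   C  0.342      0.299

Drum 1:
Let ψ₁ = V/F and solve Σ zᵢ(Kᵢ−1)/(1+ψ₁(Kᵢ−1)) = 0.
g(0) = ΣzᵢKᵢ − 1 = 0.347 and g(1) = 1 − Σzᵢ/Kᵢ = -0.492, so a root lies in (0, 1).
Iterate (Newton) starting at ψ₁ = 0.48:
  ψ₁ = 0.480: g = 0.0491, g' = -0.638 → ψ₁ = 0.557
  ψ₁ = 0.557: g = -0.0017, g' = -0.686 → ψ₁ = 0.555
Converged at ψ₁ = 0.555.
Drum-1 compositions:
  A: x = 0.325, y = 0.622
  B: x = 0.115, y = 0.210
  C: x = 0.559, y = 0.167
Drum-2 feed = drum-1 liquid: z₂ = (0.3251, 0.1154, 0.5595).
Drum 2:
Rachford–Rice: g(ψ₂) = Σ zᵢ(Kᵢ−1)/(1+ψ₂(Kᵢ−1)) = 0.
Check two-phase: ΣzᵢKᵢ = 1.850 > 1 and Σzᵢ/Kᵢ = 1.138 > 1, so g(0) = 0.850 > 0 and g(1) = -0.138 < 0.
Iterate (Newton) starting at ψ₂ = 0.5:
  ψ₂ = 0.500: g = 0.1670, g' = -0.729 → ψ₂ = 0.729
  ψ₂ = 0.729: g = 0.0188, g' = -0.591 → ψ₂ = 0.761
Converged at ψ₂ = 0.761.
  A: x = 0.111, y = 0.392
  B: x = 0.041, y = 0.139
  C: x = 0.848, y = 0.469

y_B (drum 2) = 0.139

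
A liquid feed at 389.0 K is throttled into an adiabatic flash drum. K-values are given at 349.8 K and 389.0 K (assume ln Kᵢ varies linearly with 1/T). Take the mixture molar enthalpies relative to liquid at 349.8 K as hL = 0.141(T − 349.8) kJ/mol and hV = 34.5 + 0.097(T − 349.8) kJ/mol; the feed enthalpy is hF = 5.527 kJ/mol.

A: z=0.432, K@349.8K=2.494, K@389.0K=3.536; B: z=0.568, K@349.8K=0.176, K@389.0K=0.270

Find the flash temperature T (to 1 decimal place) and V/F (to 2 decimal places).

Adiabatic flash: solve Rachford–Rice at each trial T, then check hF = ψ·hV(T) + (1−ψ)·hL(T).
  T = 349.8 K: K = (2.494, 0.176), RR gives ψ = 0.144, H_out = 4.971 kJ/mol
  T = 389.0 K: K = (3.536, 0.270), RR gives ψ = 0.368, H_out = 17.582 kJ/mol
  T = 369.4 K: K = (2.997, 0.220), RR gives ψ = 0.270, H_out = 11.839 kJ/mol
  T = 359.6 K: K = (2.741, 0.198), RR gives ψ = 0.212, H_out = 8.608 kJ/mol
  T = 354.7 K: K = (2.616, 0.187), RR gives ψ = 0.180, H_out = 6.852 kJ/mol
  T = 352.2 K: K = (2.554, 0.181), RR gives ψ = 0.162, H_out = 5.909 kJ/mol
Linear interpolation between T = 349.8 (H_out = 4.971) and T = 352.2 (H_out = 5.909) on hF = 5.527 gives T ≈ 351.2 K, at which ψ = 0.15.

T = 351.2 K, V/F = 0.15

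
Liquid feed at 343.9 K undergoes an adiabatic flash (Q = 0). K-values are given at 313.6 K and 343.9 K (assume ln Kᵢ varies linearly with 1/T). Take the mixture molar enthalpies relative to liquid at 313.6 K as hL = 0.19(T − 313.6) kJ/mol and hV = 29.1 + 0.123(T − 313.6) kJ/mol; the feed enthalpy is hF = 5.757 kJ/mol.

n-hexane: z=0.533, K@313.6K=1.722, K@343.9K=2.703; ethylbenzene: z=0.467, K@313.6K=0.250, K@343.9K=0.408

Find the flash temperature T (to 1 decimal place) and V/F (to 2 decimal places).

Adiabatic flash: solve Rachford–Rice at each trial T, then check hF = ψ·hV(T) + (1−ψ)·hL(T).
  T = 313.6 K: K = (1.722, 0.250), RR gives ψ = 0.064, H_out = 1.858 kJ/mol
  T = 343.9 K: K = (2.703, 0.408), RR gives ψ = 0.626, H_out = 22.706 kJ/mol
  T = 328.8 K: K = (2.182, 0.323), RR gives ψ = 0.392, H_out = 13.906 kJ/mol
  T = 321.2 K: K = (1.944, 0.285), RR gives ψ = 0.251, H_out = 8.612 kJ/mol
  T = 317.4 K: K = (1.831, 0.267), RR gives ψ = 0.165, H_out = 5.489 kJ/mol
  T = 319.3 K: K = (1.887, 0.276), RR gives ψ = 0.210, H_out = 7.103 kJ/mol
Linear interpolation between T = 317.4 (H_out = 5.489) and T = 319.3 (H_out = 7.103) on hF = 5.757 gives T ≈ 317.7 K, at which ψ = 0.17.

T = 317.7 K, V/F = 0.17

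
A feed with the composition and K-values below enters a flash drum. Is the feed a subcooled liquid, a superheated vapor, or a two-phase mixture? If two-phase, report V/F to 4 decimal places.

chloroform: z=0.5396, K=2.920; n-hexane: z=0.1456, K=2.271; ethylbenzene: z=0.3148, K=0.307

two-phase, V/F = 0.8094

ΣzᵢKᵢ = 2.0029; Σzᵢ/Kᵢ = 1.2743.
Both exceed 1, so a two-phase solution exists.
Newton iteration, ψ⁰ = 0.5:
  ψ = 0.5000: g = 0.30791, g' = -0.9597 → ψ = 0.8208
  ψ = 0.8208: g = -0.01321, g' = -1.1693 → ψ = 0.8095
  ψ = 0.8095: g = -0.00013, g' = -1.1465 → ψ = 0.8094
Converged at ψ = 0.8094.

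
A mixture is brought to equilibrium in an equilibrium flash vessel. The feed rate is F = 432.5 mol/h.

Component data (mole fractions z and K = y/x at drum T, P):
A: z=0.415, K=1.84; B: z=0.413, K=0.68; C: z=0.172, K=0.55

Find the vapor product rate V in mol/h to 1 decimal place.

Material balance + equilibrium reduce to Σ zᵢ(Kᵢ−1)/(1+V/F(Kᵢ−1)) = 0.
Check two-phase: ΣzᵢKᵢ = 1.139 > 1 and Σzᵢ/Kᵢ = 1.146 > 1, so g(0) = 0.139 > 0 and g(1) = -0.146 < 0.
Newton iteration, V/F⁰ = 0.5:
  V/F = 0.500: g = -0.0117, g' = -0.263 → V/F = 0.455
  V/F = 0.455: g = 0.0001, g' = -0.266 → V/F = 0.456
Converged at V/F = 0.456.
Then V = V/F·F = 0.4557·432.5 = 197.1 mol/h and L = F − V = 235.4 mol/h.

V = 197.1 mol/h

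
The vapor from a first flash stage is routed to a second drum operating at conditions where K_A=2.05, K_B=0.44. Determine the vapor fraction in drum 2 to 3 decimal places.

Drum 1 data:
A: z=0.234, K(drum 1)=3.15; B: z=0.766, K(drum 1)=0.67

V/F (drum 2) = 0.195

Drum 1:
Binary case is linear: z₁(K₁−1)(1+ψ₁(K₂−1)) + z₂(K₂−1)(1+ψ₁(K₁−1)) = 0
⇒ ψ₁ = [z₁(K₁−1)+z₂(K₂−1)] / [−(K₁−1)(K₂−1)] = 0.2503/0.7095 = 0.353
Drum-1 compositions:
  A: x = 0.133, y = 0.419
  B: x = 0.867, y = 0.581
Drum-2 feed = drum-1 vapor: z₂ = (0.4192, 0.5808).
Drum 2:
Rachford–Rice: g(ψ₂) = Σ zᵢ(Kᵢ−1)/(1+ψ₂(Kᵢ−1)) = 0.
g(0) = ΣzᵢKᵢ − 1 = 0.115 and g(1) = 1 − Σzᵢ/Kᵢ = -0.525, so a root lies in (0, 1).
Binary case is linear: z₁(K₁−1)(1+ψ₂(K₂−1)) + z₂(K₂−1)(1+ψ₂(K₁−1)) = 0
⇒ ψ₂ = [z₁(K₁−1)+z₂(K₂−1)] / [−(K₁−1)(K₂−1)] = 0.1148/0.5880 = 0.195
  A: x = 0.348, y = 0.713
  B: x = 0.652, y = 0.287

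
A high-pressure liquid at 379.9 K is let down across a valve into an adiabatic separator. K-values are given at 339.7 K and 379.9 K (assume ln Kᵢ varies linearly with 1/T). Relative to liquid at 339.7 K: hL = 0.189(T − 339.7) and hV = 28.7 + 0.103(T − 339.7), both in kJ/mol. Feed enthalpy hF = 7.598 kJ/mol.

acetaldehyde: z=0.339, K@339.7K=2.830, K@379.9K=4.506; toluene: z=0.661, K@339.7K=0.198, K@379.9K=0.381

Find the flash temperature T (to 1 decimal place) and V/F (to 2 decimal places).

T = 354.1 K, V/F = 0.18

Adiabatic flash: solve Rachford–Rice at each trial T, then check hF = ψ·hV(T) + (1−ψ)·hL(T).
  T = 339.7 K: K = (2.830, 0.198), RR gives ψ = 0.061, H_out = 1.765 kJ/mol
  T = 379.9 K: K = (4.506, 0.381), RR gives ψ = 0.359, H_out = 16.663 kJ/mol
  T = 359.8 K: K = (3.618, 0.280), RR gives ψ = 0.218, H_out = 9.683 kJ/mol
  T = 349.8 K: K = (3.213, 0.237), RR gives ψ = 0.145, H_out = 5.957 kJ/mol
  T = 354.8 K: K = (3.412, 0.258), RR gives ψ = 0.183, H_out = 7.858 kJ/mol
  T = 352.3 K: K = (3.312, 0.247), RR gives ψ = 0.164, H_out = 6.918 kJ/mol
  T = 353.6 K: K = (3.364, 0.253), RR gives ψ = 0.174, H_out = 7.410 kJ/mol
Linear interpolation between T = 353.6 (H_out = 7.410) and T = 354.8 (H_out = 7.858) on hF = 7.598 gives T ≈ 354.1 K, at which ψ = 0.18.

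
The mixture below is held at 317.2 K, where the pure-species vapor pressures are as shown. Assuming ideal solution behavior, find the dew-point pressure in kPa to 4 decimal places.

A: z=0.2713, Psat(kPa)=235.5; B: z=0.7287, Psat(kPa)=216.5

Pdew = 221.3449 kPa

At the dew point ψ → 1, so Σzᵢ/Kᵢ = 1 with Kᵢ = Pᵢˢᵃᵗ/P ⇒ 1/P = Σzᵢ/Pᵢˢᵃᵗ.
1/P = 0.2713/235.5 + 0.7287/216.5 = 0.0045178 ⇒ P = 221.3449 kPa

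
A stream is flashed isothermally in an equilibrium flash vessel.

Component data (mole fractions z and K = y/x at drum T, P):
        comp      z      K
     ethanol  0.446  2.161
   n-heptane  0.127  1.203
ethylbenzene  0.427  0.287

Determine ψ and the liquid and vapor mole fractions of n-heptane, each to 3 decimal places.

Let ψ = V/F and solve Σ zᵢ(Kᵢ−1)/(1+ψ(Kᵢ−1)) = 0.
g(0) = ΣzᵢKᵢ − 1 = 0.239 and g(1) = 1 − Σzᵢ/Kᵢ = -0.800, so a root lies in (0, 1).
Newton iteration, ψ⁰ = 0.31:
  ψ = 0.310: g = 0.0142, g' = -0.687 → ψ = 0.331
Converged at ψ = 0.331.
Compositions from xᵢ = zᵢ/(1+ψ(Kᵢ−1)), yᵢ = Kᵢxᵢ:
  ethanol: x = 0.322, y = 0.696
  n-heptane: x = 0.119, y = 0.143
  ethylbenzene: x = 0.559, y = 0.160

ψ = 0.331, x_n-heptane = 0.119, y_n-heptane = 0.143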